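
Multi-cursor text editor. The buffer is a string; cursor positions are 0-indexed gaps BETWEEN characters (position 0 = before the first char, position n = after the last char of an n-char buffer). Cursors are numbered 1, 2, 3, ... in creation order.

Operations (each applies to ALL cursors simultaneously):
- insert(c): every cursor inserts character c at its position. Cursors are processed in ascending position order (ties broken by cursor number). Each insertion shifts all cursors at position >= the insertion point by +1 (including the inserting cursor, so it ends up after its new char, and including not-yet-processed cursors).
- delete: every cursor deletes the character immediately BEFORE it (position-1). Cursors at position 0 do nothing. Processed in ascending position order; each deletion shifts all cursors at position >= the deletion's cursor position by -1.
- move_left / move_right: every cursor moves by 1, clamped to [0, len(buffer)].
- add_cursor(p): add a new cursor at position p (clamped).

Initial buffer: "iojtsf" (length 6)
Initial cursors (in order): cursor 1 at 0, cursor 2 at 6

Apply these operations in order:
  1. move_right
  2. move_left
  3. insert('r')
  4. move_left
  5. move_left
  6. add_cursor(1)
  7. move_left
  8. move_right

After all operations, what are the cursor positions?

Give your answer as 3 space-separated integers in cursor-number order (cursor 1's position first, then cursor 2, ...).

Answer: 1 5 1

Derivation:
After op 1 (move_right): buffer="iojtsf" (len 6), cursors c1@1 c2@6, authorship ......
After op 2 (move_left): buffer="iojtsf" (len 6), cursors c1@0 c2@5, authorship ......
After op 3 (insert('r')): buffer="riojtsrf" (len 8), cursors c1@1 c2@7, authorship 1.....2.
After op 4 (move_left): buffer="riojtsrf" (len 8), cursors c1@0 c2@6, authorship 1.....2.
After op 5 (move_left): buffer="riojtsrf" (len 8), cursors c1@0 c2@5, authorship 1.....2.
After op 6 (add_cursor(1)): buffer="riojtsrf" (len 8), cursors c1@0 c3@1 c2@5, authorship 1.....2.
After op 7 (move_left): buffer="riojtsrf" (len 8), cursors c1@0 c3@0 c2@4, authorship 1.....2.
After op 8 (move_right): buffer="riojtsrf" (len 8), cursors c1@1 c3@1 c2@5, authorship 1.....2.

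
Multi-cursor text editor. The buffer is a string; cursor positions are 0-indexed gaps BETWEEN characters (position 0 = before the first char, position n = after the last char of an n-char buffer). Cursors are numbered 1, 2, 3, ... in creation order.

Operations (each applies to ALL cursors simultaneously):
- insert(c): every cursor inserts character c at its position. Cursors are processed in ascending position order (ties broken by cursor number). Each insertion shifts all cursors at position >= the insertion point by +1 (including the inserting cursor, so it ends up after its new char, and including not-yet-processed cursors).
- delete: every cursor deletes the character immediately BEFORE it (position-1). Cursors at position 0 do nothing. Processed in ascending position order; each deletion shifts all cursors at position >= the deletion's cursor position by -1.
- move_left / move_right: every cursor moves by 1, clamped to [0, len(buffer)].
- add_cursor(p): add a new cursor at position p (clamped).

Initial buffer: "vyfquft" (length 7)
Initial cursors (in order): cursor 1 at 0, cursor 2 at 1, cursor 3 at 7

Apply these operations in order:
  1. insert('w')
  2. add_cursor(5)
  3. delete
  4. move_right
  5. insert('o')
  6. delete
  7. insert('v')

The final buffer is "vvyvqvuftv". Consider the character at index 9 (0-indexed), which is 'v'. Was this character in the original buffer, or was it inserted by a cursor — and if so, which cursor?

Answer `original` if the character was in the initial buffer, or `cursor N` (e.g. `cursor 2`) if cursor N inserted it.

Answer: cursor 3

Derivation:
After op 1 (insert('w')): buffer="wvwyfquftw" (len 10), cursors c1@1 c2@3 c3@10, authorship 1.2......3
After op 2 (add_cursor(5)): buffer="wvwyfquftw" (len 10), cursors c1@1 c2@3 c4@5 c3@10, authorship 1.2......3
After op 3 (delete): buffer="vyquft" (len 6), cursors c1@0 c2@1 c4@2 c3@6, authorship ......
After op 4 (move_right): buffer="vyquft" (len 6), cursors c1@1 c2@2 c4@3 c3@6, authorship ......
After op 5 (insert('o')): buffer="voyoqoufto" (len 10), cursors c1@2 c2@4 c4@6 c3@10, authorship .1.2.4...3
After op 6 (delete): buffer="vyquft" (len 6), cursors c1@1 c2@2 c4@3 c3@6, authorship ......
After op 7 (insert('v')): buffer="vvyvqvuftv" (len 10), cursors c1@2 c2@4 c4@6 c3@10, authorship .1.2.4...3
Authorship (.=original, N=cursor N): . 1 . 2 . 4 . . . 3
Index 9: author = 3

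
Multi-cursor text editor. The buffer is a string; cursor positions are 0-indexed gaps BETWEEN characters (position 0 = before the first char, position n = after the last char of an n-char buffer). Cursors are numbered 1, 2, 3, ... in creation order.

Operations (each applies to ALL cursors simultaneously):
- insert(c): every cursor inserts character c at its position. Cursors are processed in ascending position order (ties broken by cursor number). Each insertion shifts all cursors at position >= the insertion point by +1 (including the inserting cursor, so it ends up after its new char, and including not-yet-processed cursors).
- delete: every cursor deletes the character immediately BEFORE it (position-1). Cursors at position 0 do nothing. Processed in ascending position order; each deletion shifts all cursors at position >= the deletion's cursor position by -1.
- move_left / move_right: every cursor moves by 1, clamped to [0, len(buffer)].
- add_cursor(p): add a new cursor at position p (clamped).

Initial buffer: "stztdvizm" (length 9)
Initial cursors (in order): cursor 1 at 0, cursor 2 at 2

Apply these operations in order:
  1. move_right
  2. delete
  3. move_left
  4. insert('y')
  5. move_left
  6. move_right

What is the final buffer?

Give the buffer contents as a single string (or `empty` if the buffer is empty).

After op 1 (move_right): buffer="stztdvizm" (len 9), cursors c1@1 c2@3, authorship .........
After op 2 (delete): buffer="ttdvizm" (len 7), cursors c1@0 c2@1, authorship .......
After op 3 (move_left): buffer="ttdvizm" (len 7), cursors c1@0 c2@0, authorship .......
After op 4 (insert('y')): buffer="yyttdvizm" (len 9), cursors c1@2 c2@2, authorship 12.......
After op 5 (move_left): buffer="yyttdvizm" (len 9), cursors c1@1 c2@1, authorship 12.......
After op 6 (move_right): buffer="yyttdvizm" (len 9), cursors c1@2 c2@2, authorship 12.......

Answer: yyttdvizm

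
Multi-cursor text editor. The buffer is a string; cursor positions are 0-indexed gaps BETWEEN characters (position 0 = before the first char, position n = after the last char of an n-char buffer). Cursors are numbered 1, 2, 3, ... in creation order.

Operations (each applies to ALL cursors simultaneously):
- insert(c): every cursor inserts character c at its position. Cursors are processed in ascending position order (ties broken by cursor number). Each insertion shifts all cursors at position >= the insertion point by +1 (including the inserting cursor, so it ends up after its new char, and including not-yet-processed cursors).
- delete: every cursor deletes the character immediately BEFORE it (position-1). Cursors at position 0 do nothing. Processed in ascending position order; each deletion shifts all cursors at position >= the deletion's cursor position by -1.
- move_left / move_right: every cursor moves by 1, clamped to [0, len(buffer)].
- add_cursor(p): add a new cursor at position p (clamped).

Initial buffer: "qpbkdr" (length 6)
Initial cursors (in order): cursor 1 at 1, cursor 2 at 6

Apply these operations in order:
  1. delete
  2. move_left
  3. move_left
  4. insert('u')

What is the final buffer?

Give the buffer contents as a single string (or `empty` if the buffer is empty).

After op 1 (delete): buffer="pbkd" (len 4), cursors c1@0 c2@4, authorship ....
After op 2 (move_left): buffer="pbkd" (len 4), cursors c1@0 c2@3, authorship ....
After op 3 (move_left): buffer="pbkd" (len 4), cursors c1@0 c2@2, authorship ....
After op 4 (insert('u')): buffer="upbukd" (len 6), cursors c1@1 c2@4, authorship 1..2..

Answer: upbukd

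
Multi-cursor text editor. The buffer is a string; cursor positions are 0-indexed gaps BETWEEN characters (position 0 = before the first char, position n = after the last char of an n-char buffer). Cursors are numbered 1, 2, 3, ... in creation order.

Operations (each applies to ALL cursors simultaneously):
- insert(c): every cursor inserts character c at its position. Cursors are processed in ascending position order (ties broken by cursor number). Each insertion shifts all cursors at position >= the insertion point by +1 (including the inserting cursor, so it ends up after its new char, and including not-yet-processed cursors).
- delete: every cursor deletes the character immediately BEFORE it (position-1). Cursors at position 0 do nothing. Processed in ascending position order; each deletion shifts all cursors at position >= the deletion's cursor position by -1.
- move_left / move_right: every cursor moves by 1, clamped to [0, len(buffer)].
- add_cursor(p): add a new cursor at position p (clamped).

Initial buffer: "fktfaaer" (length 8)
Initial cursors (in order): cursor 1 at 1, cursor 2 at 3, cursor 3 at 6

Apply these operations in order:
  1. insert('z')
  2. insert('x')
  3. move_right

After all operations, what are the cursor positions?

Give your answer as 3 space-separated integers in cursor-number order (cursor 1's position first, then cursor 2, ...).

Answer: 4 8 13

Derivation:
After op 1 (insert('z')): buffer="fzktzfaazer" (len 11), cursors c1@2 c2@5 c3@9, authorship .1..2...3..
After op 2 (insert('x')): buffer="fzxktzxfaazxer" (len 14), cursors c1@3 c2@7 c3@12, authorship .11..22...33..
After op 3 (move_right): buffer="fzxktzxfaazxer" (len 14), cursors c1@4 c2@8 c3@13, authorship .11..22...33..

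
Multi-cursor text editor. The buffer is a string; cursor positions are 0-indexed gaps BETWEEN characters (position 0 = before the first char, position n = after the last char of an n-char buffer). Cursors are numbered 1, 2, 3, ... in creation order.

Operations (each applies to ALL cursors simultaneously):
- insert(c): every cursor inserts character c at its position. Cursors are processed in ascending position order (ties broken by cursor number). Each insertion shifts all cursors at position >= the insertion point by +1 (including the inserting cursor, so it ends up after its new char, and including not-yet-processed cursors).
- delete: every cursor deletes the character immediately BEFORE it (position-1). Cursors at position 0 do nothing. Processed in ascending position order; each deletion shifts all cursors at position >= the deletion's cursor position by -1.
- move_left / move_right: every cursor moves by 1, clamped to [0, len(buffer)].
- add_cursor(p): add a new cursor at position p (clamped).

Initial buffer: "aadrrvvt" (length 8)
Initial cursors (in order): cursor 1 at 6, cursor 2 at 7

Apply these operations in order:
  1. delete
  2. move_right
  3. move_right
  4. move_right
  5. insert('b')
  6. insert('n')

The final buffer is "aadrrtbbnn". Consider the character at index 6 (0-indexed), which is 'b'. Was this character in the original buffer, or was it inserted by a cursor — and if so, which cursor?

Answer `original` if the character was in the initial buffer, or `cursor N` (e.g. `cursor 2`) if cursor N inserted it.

Answer: cursor 1

Derivation:
After op 1 (delete): buffer="aadrrt" (len 6), cursors c1@5 c2@5, authorship ......
After op 2 (move_right): buffer="aadrrt" (len 6), cursors c1@6 c2@6, authorship ......
After op 3 (move_right): buffer="aadrrt" (len 6), cursors c1@6 c2@6, authorship ......
After op 4 (move_right): buffer="aadrrt" (len 6), cursors c1@6 c2@6, authorship ......
After op 5 (insert('b')): buffer="aadrrtbb" (len 8), cursors c1@8 c2@8, authorship ......12
After op 6 (insert('n')): buffer="aadrrtbbnn" (len 10), cursors c1@10 c2@10, authorship ......1212
Authorship (.=original, N=cursor N): . . . . . . 1 2 1 2
Index 6: author = 1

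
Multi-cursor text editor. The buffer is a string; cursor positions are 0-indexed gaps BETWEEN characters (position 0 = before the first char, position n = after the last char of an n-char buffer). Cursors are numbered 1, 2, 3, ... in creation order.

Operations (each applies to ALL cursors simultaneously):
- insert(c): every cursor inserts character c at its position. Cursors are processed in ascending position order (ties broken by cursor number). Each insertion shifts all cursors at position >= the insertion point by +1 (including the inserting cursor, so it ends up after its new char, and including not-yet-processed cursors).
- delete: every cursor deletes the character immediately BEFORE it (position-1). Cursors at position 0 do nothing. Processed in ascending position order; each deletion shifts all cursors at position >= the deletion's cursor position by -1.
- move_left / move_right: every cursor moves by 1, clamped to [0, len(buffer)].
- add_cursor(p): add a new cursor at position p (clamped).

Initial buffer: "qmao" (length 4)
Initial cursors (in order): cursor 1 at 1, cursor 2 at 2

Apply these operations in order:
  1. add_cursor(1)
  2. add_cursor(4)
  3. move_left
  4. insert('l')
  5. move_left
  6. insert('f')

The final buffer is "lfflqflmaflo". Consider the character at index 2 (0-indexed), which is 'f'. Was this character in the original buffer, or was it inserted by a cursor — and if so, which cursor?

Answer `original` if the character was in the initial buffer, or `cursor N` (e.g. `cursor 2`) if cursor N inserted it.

After op 1 (add_cursor(1)): buffer="qmao" (len 4), cursors c1@1 c3@1 c2@2, authorship ....
After op 2 (add_cursor(4)): buffer="qmao" (len 4), cursors c1@1 c3@1 c2@2 c4@4, authorship ....
After op 3 (move_left): buffer="qmao" (len 4), cursors c1@0 c3@0 c2@1 c4@3, authorship ....
After op 4 (insert('l')): buffer="llqlmalo" (len 8), cursors c1@2 c3@2 c2@4 c4@7, authorship 13.2..4.
After op 5 (move_left): buffer="llqlmalo" (len 8), cursors c1@1 c3@1 c2@3 c4@6, authorship 13.2..4.
After op 6 (insert('f')): buffer="lfflqflmaflo" (len 12), cursors c1@3 c3@3 c2@6 c4@10, authorship 1133.22..44.
Authorship (.=original, N=cursor N): 1 1 3 3 . 2 2 . . 4 4 .
Index 2: author = 3

Answer: cursor 3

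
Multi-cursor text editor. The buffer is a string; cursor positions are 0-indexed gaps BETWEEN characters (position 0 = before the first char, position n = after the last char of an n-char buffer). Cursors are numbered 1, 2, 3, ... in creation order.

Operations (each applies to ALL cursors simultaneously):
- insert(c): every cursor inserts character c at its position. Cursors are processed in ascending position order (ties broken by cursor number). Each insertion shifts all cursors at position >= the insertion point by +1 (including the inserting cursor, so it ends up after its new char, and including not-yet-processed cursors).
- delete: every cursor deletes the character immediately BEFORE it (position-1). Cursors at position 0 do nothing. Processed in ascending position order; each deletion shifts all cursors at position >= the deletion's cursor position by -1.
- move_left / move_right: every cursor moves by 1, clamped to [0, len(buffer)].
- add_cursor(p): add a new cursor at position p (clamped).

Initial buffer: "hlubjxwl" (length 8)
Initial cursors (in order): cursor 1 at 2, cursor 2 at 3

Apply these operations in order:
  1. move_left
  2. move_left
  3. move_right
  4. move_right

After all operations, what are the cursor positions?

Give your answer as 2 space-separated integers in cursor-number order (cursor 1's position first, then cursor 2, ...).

Answer: 2 3

Derivation:
After op 1 (move_left): buffer="hlubjxwl" (len 8), cursors c1@1 c2@2, authorship ........
After op 2 (move_left): buffer="hlubjxwl" (len 8), cursors c1@0 c2@1, authorship ........
After op 3 (move_right): buffer="hlubjxwl" (len 8), cursors c1@1 c2@2, authorship ........
After op 4 (move_right): buffer="hlubjxwl" (len 8), cursors c1@2 c2@3, authorship ........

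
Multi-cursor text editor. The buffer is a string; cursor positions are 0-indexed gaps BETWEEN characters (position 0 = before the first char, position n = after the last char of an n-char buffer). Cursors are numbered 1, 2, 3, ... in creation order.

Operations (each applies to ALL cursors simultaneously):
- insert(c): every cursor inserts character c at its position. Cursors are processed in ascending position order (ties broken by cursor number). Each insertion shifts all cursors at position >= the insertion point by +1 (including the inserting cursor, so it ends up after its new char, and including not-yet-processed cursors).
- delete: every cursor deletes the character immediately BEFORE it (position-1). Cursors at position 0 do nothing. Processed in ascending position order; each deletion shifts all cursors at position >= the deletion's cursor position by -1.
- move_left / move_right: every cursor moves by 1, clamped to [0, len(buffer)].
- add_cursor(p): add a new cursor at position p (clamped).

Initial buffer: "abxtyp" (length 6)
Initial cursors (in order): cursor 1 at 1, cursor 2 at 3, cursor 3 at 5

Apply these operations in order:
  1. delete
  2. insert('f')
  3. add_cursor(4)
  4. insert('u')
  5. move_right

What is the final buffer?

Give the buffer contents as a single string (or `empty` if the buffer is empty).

After op 1 (delete): buffer="btp" (len 3), cursors c1@0 c2@1 c3@2, authorship ...
After op 2 (insert('f')): buffer="fbftfp" (len 6), cursors c1@1 c2@3 c3@5, authorship 1.2.3.
After op 3 (add_cursor(4)): buffer="fbftfp" (len 6), cursors c1@1 c2@3 c4@4 c3@5, authorship 1.2.3.
After op 4 (insert('u')): buffer="fubfutufup" (len 10), cursors c1@2 c2@5 c4@7 c3@9, authorship 11.22.433.
After op 5 (move_right): buffer="fubfutufup" (len 10), cursors c1@3 c2@6 c4@8 c3@10, authorship 11.22.433.

Answer: fubfutufup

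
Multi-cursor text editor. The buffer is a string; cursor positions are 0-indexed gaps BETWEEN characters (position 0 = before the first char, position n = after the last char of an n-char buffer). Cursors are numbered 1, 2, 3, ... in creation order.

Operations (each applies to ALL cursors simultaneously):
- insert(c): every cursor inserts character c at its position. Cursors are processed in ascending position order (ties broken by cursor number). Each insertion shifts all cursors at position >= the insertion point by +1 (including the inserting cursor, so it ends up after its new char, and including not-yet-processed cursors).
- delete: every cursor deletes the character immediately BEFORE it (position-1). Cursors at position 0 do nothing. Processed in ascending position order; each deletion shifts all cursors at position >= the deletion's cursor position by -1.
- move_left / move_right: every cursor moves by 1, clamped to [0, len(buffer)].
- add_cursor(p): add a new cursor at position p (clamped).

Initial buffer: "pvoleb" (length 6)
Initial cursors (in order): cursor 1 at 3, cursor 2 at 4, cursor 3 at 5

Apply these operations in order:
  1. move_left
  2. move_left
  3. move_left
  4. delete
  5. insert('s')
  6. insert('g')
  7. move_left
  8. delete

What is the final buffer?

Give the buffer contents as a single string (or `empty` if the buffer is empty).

Answer: ssgoleb

Derivation:
After op 1 (move_left): buffer="pvoleb" (len 6), cursors c1@2 c2@3 c3@4, authorship ......
After op 2 (move_left): buffer="pvoleb" (len 6), cursors c1@1 c2@2 c3@3, authorship ......
After op 3 (move_left): buffer="pvoleb" (len 6), cursors c1@0 c2@1 c3@2, authorship ......
After op 4 (delete): buffer="oleb" (len 4), cursors c1@0 c2@0 c3@0, authorship ....
After op 5 (insert('s')): buffer="sssoleb" (len 7), cursors c1@3 c2@3 c3@3, authorship 123....
After op 6 (insert('g')): buffer="sssgggoleb" (len 10), cursors c1@6 c2@6 c3@6, authorship 123123....
After op 7 (move_left): buffer="sssgggoleb" (len 10), cursors c1@5 c2@5 c3@5, authorship 123123....
After op 8 (delete): buffer="ssgoleb" (len 7), cursors c1@2 c2@2 c3@2, authorship 123....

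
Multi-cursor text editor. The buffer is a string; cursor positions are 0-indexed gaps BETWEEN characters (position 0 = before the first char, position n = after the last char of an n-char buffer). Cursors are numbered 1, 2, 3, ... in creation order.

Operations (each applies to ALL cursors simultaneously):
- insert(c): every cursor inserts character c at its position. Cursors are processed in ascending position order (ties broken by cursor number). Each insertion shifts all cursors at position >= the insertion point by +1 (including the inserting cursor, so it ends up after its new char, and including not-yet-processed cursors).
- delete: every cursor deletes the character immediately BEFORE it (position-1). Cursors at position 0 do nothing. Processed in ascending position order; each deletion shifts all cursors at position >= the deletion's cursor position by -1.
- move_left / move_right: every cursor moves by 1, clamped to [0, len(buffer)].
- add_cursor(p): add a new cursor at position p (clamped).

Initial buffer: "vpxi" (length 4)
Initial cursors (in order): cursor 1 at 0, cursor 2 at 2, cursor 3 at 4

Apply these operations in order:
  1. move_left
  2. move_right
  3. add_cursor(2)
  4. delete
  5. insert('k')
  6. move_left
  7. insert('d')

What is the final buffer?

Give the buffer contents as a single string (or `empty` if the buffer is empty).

Answer: kkdddkxdk

Derivation:
After op 1 (move_left): buffer="vpxi" (len 4), cursors c1@0 c2@1 c3@3, authorship ....
After op 2 (move_right): buffer="vpxi" (len 4), cursors c1@1 c2@2 c3@4, authorship ....
After op 3 (add_cursor(2)): buffer="vpxi" (len 4), cursors c1@1 c2@2 c4@2 c3@4, authorship ....
After op 4 (delete): buffer="x" (len 1), cursors c1@0 c2@0 c4@0 c3@1, authorship .
After op 5 (insert('k')): buffer="kkkxk" (len 5), cursors c1@3 c2@3 c4@3 c3@5, authorship 124.3
After op 6 (move_left): buffer="kkkxk" (len 5), cursors c1@2 c2@2 c4@2 c3@4, authorship 124.3
After op 7 (insert('d')): buffer="kkdddkxdk" (len 9), cursors c1@5 c2@5 c4@5 c3@8, authorship 121244.33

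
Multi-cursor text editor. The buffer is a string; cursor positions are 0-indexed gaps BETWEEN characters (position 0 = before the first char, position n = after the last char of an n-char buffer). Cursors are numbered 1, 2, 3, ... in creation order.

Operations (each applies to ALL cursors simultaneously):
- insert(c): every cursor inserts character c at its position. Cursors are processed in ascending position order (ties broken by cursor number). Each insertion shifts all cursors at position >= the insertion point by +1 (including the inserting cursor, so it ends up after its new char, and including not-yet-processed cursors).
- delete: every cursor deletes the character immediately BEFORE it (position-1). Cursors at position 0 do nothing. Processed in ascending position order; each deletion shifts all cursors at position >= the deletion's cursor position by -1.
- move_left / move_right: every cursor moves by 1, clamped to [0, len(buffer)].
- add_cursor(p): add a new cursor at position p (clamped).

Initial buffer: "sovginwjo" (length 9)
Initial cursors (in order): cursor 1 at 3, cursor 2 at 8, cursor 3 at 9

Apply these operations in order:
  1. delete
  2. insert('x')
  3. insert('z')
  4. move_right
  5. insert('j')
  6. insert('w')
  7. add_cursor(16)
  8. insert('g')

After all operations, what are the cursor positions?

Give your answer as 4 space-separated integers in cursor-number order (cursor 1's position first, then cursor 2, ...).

After op 1 (delete): buffer="soginw" (len 6), cursors c1@2 c2@6 c3@6, authorship ......
After op 2 (insert('x')): buffer="soxginwxx" (len 9), cursors c1@3 c2@9 c3@9, authorship ..1....23
After op 3 (insert('z')): buffer="soxzginwxxzz" (len 12), cursors c1@4 c2@12 c3@12, authorship ..11....2323
After op 4 (move_right): buffer="soxzginwxxzz" (len 12), cursors c1@5 c2@12 c3@12, authorship ..11....2323
After op 5 (insert('j')): buffer="soxzgjinwxxzzjj" (len 15), cursors c1@6 c2@15 c3@15, authorship ..11.1...232323
After op 6 (insert('w')): buffer="soxzgjwinwxxzzjjww" (len 18), cursors c1@7 c2@18 c3@18, authorship ..11.11...23232323
After op 7 (add_cursor(16)): buffer="soxzgjwinwxxzzjjww" (len 18), cursors c1@7 c4@16 c2@18 c3@18, authorship ..11.11...23232323
After op 8 (insert('g')): buffer="soxzgjwginwxxzzjjgwwgg" (len 22), cursors c1@8 c4@18 c2@22 c3@22, authorship ..11.111...23232342323

Answer: 8 22 22 18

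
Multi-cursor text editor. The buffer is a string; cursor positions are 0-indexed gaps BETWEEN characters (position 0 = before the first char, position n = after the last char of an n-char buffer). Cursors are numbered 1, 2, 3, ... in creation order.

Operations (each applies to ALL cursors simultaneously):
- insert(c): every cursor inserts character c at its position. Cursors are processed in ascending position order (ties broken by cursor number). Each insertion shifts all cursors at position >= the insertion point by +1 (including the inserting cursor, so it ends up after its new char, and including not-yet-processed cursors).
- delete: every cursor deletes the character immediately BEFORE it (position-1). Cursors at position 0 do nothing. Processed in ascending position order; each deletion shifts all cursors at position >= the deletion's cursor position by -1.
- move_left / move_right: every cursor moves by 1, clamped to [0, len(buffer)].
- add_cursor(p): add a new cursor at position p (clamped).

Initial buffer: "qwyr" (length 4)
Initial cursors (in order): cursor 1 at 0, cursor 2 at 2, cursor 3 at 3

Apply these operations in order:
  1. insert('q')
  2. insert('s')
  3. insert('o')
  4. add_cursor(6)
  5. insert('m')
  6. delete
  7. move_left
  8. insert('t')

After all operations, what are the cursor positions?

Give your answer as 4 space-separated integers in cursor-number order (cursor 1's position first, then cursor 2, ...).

Answer: 3 10 15 7

Derivation:
After op 1 (insert('q')): buffer="qqwqyqr" (len 7), cursors c1@1 c2@4 c3@6, authorship 1..2.3.
After op 2 (insert('s')): buffer="qsqwqsyqsr" (len 10), cursors c1@2 c2@6 c3@9, authorship 11..22.33.
After op 3 (insert('o')): buffer="qsoqwqsoyqsor" (len 13), cursors c1@3 c2@8 c3@12, authorship 111..222.333.
After op 4 (add_cursor(6)): buffer="qsoqwqsoyqsor" (len 13), cursors c1@3 c4@6 c2@8 c3@12, authorship 111..222.333.
After op 5 (insert('m')): buffer="qsomqwqmsomyqsomr" (len 17), cursors c1@4 c4@8 c2@11 c3@16, authorship 1111..24222.3333.
After op 6 (delete): buffer="qsoqwqsoyqsor" (len 13), cursors c1@3 c4@6 c2@8 c3@12, authorship 111..222.333.
After op 7 (move_left): buffer="qsoqwqsoyqsor" (len 13), cursors c1@2 c4@5 c2@7 c3@11, authorship 111..222.333.
After op 8 (insert('t')): buffer="qstoqwtqstoyqstor" (len 17), cursors c1@3 c4@7 c2@10 c3@15, authorship 1111..42222.3333.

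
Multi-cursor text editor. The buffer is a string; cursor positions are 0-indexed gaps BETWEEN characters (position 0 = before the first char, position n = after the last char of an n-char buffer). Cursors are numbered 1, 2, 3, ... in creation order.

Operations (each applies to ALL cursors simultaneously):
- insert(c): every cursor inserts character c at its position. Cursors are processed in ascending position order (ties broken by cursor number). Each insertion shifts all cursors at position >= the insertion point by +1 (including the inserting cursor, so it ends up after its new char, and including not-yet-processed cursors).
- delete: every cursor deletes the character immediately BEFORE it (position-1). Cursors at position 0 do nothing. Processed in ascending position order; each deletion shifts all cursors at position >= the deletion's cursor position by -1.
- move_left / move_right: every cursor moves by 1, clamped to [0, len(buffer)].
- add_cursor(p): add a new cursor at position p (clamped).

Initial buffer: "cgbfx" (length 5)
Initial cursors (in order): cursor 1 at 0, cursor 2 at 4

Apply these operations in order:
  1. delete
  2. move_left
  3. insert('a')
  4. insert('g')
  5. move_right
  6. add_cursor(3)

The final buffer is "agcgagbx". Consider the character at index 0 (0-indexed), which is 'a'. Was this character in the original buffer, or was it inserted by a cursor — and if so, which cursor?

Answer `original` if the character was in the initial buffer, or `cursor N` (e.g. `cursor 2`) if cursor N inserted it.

Answer: cursor 1

Derivation:
After op 1 (delete): buffer="cgbx" (len 4), cursors c1@0 c2@3, authorship ....
After op 2 (move_left): buffer="cgbx" (len 4), cursors c1@0 c2@2, authorship ....
After op 3 (insert('a')): buffer="acgabx" (len 6), cursors c1@1 c2@4, authorship 1..2..
After op 4 (insert('g')): buffer="agcgagbx" (len 8), cursors c1@2 c2@6, authorship 11..22..
After op 5 (move_right): buffer="agcgagbx" (len 8), cursors c1@3 c2@7, authorship 11..22..
After op 6 (add_cursor(3)): buffer="agcgagbx" (len 8), cursors c1@3 c3@3 c2@7, authorship 11..22..
Authorship (.=original, N=cursor N): 1 1 . . 2 2 . .
Index 0: author = 1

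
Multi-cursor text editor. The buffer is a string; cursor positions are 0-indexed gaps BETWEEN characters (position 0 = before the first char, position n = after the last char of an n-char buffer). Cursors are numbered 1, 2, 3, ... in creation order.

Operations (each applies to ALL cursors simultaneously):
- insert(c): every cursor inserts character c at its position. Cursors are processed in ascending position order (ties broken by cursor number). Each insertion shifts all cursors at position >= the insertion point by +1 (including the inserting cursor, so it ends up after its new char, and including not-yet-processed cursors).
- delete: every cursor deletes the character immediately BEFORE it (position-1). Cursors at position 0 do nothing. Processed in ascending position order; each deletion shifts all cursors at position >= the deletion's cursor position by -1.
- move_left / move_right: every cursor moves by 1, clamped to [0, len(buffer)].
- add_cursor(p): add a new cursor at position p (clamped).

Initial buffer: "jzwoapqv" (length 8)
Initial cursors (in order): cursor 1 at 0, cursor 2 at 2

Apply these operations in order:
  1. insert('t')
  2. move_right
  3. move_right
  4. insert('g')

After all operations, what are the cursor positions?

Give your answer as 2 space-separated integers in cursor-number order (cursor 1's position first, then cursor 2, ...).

Answer: 4 8

Derivation:
After op 1 (insert('t')): buffer="tjztwoapqv" (len 10), cursors c1@1 c2@4, authorship 1..2......
After op 2 (move_right): buffer="tjztwoapqv" (len 10), cursors c1@2 c2@5, authorship 1..2......
After op 3 (move_right): buffer="tjztwoapqv" (len 10), cursors c1@3 c2@6, authorship 1..2......
After op 4 (insert('g')): buffer="tjzgtwogapqv" (len 12), cursors c1@4 c2@8, authorship 1..12..2....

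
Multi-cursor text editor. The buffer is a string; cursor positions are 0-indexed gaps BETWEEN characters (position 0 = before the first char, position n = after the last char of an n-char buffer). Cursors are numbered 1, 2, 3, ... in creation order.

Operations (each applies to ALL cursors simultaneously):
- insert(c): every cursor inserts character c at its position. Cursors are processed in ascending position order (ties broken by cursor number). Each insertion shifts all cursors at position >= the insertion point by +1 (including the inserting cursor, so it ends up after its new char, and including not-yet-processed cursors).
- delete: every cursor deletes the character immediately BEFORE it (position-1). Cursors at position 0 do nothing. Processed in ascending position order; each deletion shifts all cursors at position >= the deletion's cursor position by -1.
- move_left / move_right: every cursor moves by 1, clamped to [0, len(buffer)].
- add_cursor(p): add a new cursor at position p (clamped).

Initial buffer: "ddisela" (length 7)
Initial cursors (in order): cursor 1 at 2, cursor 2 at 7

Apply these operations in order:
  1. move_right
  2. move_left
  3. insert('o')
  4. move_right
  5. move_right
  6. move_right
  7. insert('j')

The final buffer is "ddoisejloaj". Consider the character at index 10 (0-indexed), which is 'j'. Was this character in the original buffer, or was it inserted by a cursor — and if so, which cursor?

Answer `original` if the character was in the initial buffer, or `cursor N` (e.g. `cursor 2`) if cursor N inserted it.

After op 1 (move_right): buffer="ddisela" (len 7), cursors c1@3 c2@7, authorship .......
After op 2 (move_left): buffer="ddisela" (len 7), cursors c1@2 c2@6, authorship .......
After op 3 (insert('o')): buffer="ddoiseloa" (len 9), cursors c1@3 c2@8, authorship ..1....2.
After op 4 (move_right): buffer="ddoiseloa" (len 9), cursors c1@4 c2@9, authorship ..1....2.
After op 5 (move_right): buffer="ddoiseloa" (len 9), cursors c1@5 c2@9, authorship ..1....2.
After op 6 (move_right): buffer="ddoiseloa" (len 9), cursors c1@6 c2@9, authorship ..1....2.
After op 7 (insert('j')): buffer="ddoisejloaj" (len 11), cursors c1@7 c2@11, authorship ..1...1.2.2
Authorship (.=original, N=cursor N): . . 1 . . . 1 . 2 . 2
Index 10: author = 2

Answer: cursor 2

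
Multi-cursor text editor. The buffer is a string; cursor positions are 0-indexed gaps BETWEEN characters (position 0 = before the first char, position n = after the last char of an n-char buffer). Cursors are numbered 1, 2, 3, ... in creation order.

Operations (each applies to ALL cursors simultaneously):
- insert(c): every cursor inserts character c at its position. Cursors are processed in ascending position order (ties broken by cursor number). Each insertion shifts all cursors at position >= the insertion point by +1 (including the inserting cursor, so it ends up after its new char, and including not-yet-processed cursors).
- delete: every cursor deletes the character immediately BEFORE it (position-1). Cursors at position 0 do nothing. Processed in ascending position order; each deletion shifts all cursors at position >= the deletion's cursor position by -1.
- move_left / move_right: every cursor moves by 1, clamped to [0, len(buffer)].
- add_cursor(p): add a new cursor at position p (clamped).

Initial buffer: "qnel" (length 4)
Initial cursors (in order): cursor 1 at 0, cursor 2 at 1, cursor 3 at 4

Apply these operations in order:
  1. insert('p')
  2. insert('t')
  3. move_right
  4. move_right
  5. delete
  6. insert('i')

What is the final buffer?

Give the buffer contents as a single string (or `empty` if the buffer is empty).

Answer: ptqitnilpi

Derivation:
After op 1 (insert('p')): buffer="pqpnelp" (len 7), cursors c1@1 c2@3 c3@7, authorship 1.2...3
After op 2 (insert('t')): buffer="ptqptnelpt" (len 10), cursors c1@2 c2@5 c3@10, authorship 11.22...33
After op 3 (move_right): buffer="ptqptnelpt" (len 10), cursors c1@3 c2@6 c3@10, authorship 11.22...33
After op 4 (move_right): buffer="ptqptnelpt" (len 10), cursors c1@4 c2@7 c3@10, authorship 11.22...33
After op 5 (delete): buffer="ptqtnlp" (len 7), cursors c1@3 c2@5 c3@7, authorship 11.2..3
After op 6 (insert('i')): buffer="ptqitnilpi" (len 10), cursors c1@4 c2@7 c3@10, authorship 11.12.2.33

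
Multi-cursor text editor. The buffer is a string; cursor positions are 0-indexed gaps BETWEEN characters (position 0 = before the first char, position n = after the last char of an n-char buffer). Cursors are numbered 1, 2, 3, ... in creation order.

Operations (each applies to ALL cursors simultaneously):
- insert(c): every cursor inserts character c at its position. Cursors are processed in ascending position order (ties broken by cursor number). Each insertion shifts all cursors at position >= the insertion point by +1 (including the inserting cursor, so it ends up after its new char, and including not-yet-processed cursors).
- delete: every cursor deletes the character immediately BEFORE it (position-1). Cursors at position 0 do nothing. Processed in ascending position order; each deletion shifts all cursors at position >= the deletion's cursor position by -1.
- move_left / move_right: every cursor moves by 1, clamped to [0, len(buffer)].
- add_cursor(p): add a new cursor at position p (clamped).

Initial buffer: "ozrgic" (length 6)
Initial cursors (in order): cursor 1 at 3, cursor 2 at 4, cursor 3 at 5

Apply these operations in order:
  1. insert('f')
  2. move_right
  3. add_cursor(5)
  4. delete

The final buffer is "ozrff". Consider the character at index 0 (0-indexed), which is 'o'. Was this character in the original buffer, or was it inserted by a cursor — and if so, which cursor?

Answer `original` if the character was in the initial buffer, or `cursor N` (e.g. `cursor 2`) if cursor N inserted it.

Answer: original

Derivation:
After op 1 (insert('f')): buffer="ozrfgfifc" (len 9), cursors c1@4 c2@6 c3@8, authorship ...1.2.3.
After op 2 (move_right): buffer="ozrfgfifc" (len 9), cursors c1@5 c2@7 c3@9, authorship ...1.2.3.
After op 3 (add_cursor(5)): buffer="ozrfgfifc" (len 9), cursors c1@5 c4@5 c2@7 c3@9, authorship ...1.2.3.
After op 4 (delete): buffer="ozrff" (len 5), cursors c1@3 c4@3 c2@4 c3@5, authorship ...23
Authorship (.=original, N=cursor N): . . . 2 3
Index 0: author = original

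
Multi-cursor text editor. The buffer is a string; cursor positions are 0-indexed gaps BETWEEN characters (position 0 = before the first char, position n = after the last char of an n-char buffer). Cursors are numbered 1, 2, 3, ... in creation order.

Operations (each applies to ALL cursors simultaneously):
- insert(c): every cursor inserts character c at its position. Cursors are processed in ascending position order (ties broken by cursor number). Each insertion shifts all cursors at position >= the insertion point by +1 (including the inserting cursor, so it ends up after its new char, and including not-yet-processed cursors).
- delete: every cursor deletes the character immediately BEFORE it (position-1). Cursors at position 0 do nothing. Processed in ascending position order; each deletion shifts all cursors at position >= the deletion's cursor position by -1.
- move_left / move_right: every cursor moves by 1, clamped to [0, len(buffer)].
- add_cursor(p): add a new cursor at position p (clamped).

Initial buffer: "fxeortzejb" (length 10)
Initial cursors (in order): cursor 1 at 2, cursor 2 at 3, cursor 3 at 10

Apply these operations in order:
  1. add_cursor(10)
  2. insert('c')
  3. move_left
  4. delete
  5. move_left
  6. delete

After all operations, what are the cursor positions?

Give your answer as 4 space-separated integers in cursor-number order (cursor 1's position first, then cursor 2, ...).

Answer: 0 0 5 5

Derivation:
After op 1 (add_cursor(10)): buffer="fxeortzejb" (len 10), cursors c1@2 c2@3 c3@10 c4@10, authorship ..........
After op 2 (insert('c')): buffer="fxcecortzejbcc" (len 14), cursors c1@3 c2@5 c3@14 c4@14, authorship ..1.2.......34
After op 3 (move_left): buffer="fxcecortzejbcc" (len 14), cursors c1@2 c2@4 c3@13 c4@13, authorship ..1.2.......34
After op 4 (delete): buffer="fccortzejc" (len 10), cursors c1@1 c2@2 c3@9 c4@9, authorship .12......4
After op 5 (move_left): buffer="fccortzejc" (len 10), cursors c1@0 c2@1 c3@8 c4@8, authorship .12......4
After op 6 (delete): buffer="ccortjc" (len 7), cursors c1@0 c2@0 c3@5 c4@5, authorship 12....4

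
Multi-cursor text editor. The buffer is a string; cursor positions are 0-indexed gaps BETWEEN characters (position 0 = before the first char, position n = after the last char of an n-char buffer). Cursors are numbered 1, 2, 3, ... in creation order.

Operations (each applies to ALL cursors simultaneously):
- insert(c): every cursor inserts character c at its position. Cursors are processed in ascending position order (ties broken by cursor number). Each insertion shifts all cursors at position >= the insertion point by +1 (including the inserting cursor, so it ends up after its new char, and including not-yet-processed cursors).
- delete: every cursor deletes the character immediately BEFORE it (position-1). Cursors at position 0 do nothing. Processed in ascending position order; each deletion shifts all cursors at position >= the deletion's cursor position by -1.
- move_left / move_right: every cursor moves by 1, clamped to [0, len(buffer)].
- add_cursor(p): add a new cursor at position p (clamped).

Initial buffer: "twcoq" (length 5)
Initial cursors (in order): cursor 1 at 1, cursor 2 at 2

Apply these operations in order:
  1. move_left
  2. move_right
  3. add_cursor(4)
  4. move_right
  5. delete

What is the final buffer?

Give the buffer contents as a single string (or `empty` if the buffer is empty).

After op 1 (move_left): buffer="twcoq" (len 5), cursors c1@0 c2@1, authorship .....
After op 2 (move_right): buffer="twcoq" (len 5), cursors c1@1 c2@2, authorship .....
After op 3 (add_cursor(4)): buffer="twcoq" (len 5), cursors c1@1 c2@2 c3@4, authorship .....
After op 4 (move_right): buffer="twcoq" (len 5), cursors c1@2 c2@3 c3@5, authorship .....
After op 5 (delete): buffer="to" (len 2), cursors c1@1 c2@1 c3@2, authorship ..

Answer: to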